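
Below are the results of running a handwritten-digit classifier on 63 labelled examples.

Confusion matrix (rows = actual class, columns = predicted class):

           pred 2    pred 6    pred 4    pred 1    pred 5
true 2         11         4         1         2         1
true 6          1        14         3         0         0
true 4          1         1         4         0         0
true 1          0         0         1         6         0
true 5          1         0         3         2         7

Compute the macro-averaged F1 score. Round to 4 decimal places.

0.6481

Per-class F1 score (2·TP/(2·TP+FP+FN)):
  2: TP=11, FP=1+1+0+1=3, FN=4+1+2+1=8 → 22/33 = 0.66667
  6: TP=14, FP=4+1+0+0=5, FN=1+3+0+0=4 → 28/37 = 0.75676
  4: TP=4, FP=1+3+1+3=8, FN=1+1+0+0=2 → 8/18 = 0.44444
  1: TP=6, FP=2+0+0+2=4, FN=0+0+1+0=1 → 12/17 = 0.70588
  5: TP=7, FP=1+0+0+0=1, FN=1+0+3+2=6 → 14/21 = 0.66667
Macro-F1 score = mean = (0.66667 + 0.75676 + 0.44444 + 0.70588 + 0.66667) / 5 = 0.6481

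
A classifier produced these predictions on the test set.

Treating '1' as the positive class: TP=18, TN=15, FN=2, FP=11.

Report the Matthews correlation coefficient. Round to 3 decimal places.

0.490

MCC = (TP·TN − FP·FN) / √((TP+FP)(TP+FN)(TN+FP)(TN+FN))
Numerator = 18·15 − 11·2 = 248
Denominator = √(29·20·26·17) = √256360 = 506.3201
MCC = 248 / 506.3201 = 0.490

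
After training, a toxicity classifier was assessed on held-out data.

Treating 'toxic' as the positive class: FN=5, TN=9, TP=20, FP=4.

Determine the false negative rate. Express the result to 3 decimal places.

0.200

FNR = FN/(FN+TP) = 5/(5+20) = 0.200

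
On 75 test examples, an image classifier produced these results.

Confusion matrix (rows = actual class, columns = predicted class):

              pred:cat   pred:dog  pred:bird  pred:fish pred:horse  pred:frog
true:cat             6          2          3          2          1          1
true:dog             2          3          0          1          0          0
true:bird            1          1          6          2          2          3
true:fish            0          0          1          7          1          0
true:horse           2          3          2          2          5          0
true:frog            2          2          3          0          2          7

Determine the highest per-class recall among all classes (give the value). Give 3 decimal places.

0.778

Per-class recall (TP/(TP+FN)):
  cat: TP=6, FN=2+3+2+1+1=9 → 6/15 = 0.4000
  dog: TP=3, FN=2+0+1+0+0=3 → 3/6 = 0.5000
  bird: TP=6, FN=1+1+2+2+3=9 → 6/15 = 0.4000
  fish: TP=7, FN=0+0+1+1+0=2 → 7/9 = 0.7778
  horse: TP=5, FN=2+3+2+2+0=9 → 5/14 = 0.3571
  frog: TP=7, FN=2+2+3+0+2=9 → 7/16 = 0.4375
Highest is class 'fish' with recall = 0.778.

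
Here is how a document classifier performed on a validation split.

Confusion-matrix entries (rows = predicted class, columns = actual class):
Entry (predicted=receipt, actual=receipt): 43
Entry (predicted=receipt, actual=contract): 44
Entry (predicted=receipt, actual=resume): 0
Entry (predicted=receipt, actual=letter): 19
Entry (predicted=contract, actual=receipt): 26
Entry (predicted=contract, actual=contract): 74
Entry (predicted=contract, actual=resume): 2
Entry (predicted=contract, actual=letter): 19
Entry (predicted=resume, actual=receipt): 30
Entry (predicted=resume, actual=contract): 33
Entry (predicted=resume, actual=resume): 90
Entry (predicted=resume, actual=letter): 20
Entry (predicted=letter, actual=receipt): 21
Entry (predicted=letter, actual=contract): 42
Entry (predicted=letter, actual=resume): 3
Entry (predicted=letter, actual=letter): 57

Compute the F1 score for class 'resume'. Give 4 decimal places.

0.6716

Take TP from the diagonal, FP from the rest of the 'resume' prediction marginal, FN from the rest of the 'resume' actual marginal.
F1 score = 2·TP/(2·TP+FP+FN).
resume: TP=90, FP=30+33+20=83, FN=0+2+3=5 → 180/268 = 0.67164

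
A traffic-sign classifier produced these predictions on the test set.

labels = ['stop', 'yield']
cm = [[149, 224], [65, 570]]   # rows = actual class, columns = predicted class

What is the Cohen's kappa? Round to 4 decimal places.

Observed agreement pₒ = trace/N = 719/1008 = 0.71329
Expected agreement pₑ = Σ (rowᵢ·colᵢ)/N² = (373·214 + 635·794)/1008² = 0.57478
κ = (pₒ − pₑ)/(1 − pₑ) = (0.71329 − 0.57478)/(1 − 0.57478) = 0.3257

0.3257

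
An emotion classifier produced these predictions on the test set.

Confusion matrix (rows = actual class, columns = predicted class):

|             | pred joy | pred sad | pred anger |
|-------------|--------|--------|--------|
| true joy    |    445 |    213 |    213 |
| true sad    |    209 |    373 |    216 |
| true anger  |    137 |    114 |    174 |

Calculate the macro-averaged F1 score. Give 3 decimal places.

Per-class F1 score (2·TP/(2·TP+FP+FN)):
  joy: TP=445, FP=209+137=346, FN=213+213=426 → 890/1662 = 0.5355
  sad: TP=373, FP=213+114=327, FN=209+216=425 → 746/1498 = 0.4980
  anger: TP=174, FP=213+216=429, FN=137+114=251 → 348/1028 = 0.3385
Macro-F1 score = mean = (0.5355 + 0.4980 + 0.3385) / 3 = 0.457

0.457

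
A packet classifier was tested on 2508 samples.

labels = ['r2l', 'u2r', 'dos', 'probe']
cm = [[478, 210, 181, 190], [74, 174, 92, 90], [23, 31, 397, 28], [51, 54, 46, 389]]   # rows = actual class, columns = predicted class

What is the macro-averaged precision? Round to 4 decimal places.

Per-class precision (TP/(TP+FP)):
  r2l: TP=478, FP=74+23+51=148 → 478/626 = 0.76358
  u2r: TP=174, FP=210+31+54=295 → 174/469 = 0.37100
  dos: TP=397, FP=181+92+46=319 → 397/716 = 0.55447
  probe: TP=389, FP=190+90+28=308 → 389/697 = 0.55811
Macro-precision = mean = (0.76358 + 0.37100 + 0.55447 + 0.55811) / 4 = 0.5618

0.5618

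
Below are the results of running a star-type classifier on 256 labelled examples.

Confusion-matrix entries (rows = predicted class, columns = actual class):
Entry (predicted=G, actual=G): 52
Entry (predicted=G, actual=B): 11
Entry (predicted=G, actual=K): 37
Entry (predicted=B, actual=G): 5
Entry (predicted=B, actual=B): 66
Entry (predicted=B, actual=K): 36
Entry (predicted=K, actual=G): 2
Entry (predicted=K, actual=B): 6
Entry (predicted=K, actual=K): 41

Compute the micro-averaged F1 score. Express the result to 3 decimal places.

0.621

Micro-averaging pools counts across classes: ΣTP=159, ΣFP=97, ΣFN=97.
Micro-F1 score = 2·TP/(2·TP+FP+FN) on pooled counts = 0.621 (equals overall accuracy in single-label multiclass).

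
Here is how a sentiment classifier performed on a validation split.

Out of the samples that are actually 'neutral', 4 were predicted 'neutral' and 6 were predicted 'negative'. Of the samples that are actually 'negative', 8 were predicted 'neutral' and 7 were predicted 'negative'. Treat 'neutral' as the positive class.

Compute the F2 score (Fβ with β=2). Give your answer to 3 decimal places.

0.385

Fβ = (1+β²)·TP / ((1+β²)·TP + β²·FN + FP), with β²=4
= 5·4 / (5·4 + 4·6 + 8) = 0.385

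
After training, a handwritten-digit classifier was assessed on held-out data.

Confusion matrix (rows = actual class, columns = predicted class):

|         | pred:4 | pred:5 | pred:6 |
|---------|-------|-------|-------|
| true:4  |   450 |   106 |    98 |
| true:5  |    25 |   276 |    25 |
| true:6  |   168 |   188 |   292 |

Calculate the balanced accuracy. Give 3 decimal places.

0.662

Balanced accuracy = mean of per-class recall.
  4: recall = 450/654 = 0.6881
  5: recall = 276/326 = 0.8466
  6: recall = 292/648 = 0.4506
Mean = (0.6881 + 0.8466 + 0.4506) / 3 = 0.662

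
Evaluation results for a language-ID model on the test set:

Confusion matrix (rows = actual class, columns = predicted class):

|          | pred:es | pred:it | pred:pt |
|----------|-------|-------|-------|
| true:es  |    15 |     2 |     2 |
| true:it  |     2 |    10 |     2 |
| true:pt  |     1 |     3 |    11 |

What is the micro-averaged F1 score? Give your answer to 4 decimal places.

Micro-averaging pools counts across classes: ΣTP=36, ΣFP=12, ΣFN=12.
Micro-F1 score = 2·TP/(2·TP+FP+FN) on pooled counts = 0.7500 (equals overall accuracy in single-label multiclass).

0.7500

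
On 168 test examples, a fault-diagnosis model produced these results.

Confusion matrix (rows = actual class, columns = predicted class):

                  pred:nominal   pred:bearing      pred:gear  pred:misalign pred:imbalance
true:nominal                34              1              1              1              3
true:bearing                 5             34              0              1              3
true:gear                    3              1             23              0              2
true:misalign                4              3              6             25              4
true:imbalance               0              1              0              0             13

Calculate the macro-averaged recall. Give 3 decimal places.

0.792

Per-class recall (TP/(TP+FN)):
  nominal: TP=34, FN=1+1+1+3=6 → 34/40 = 0.8500
  bearing: TP=34, FN=5+0+1+3=9 → 34/43 = 0.7907
  gear: TP=23, FN=3+1+0+2=6 → 23/29 = 0.7931
  misalign: TP=25, FN=4+3+6+4=17 → 25/42 = 0.5952
  imbalance: TP=13, FN=0+1+0+0=1 → 13/14 = 0.9286
Macro-recall = mean = (0.8500 + 0.7907 + 0.7931 + 0.5952 + 0.9286) / 5 = 0.792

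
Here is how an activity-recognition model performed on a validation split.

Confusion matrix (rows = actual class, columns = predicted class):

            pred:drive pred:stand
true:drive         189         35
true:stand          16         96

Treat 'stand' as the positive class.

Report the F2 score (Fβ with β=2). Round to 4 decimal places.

0.8290

Fβ = (1+β²)·TP / ((1+β²)·TP + β²·FN + FP), with β²=4
= 5·96 / (5·96 + 4·16 + 35) = 0.8290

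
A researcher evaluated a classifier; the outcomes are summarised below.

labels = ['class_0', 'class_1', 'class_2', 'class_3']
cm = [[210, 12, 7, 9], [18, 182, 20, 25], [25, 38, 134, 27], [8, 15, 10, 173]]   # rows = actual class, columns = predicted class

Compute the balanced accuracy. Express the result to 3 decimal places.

0.766

Balanced accuracy = mean of per-class recall.
  class_0: recall = 210/238 = 0.8824
  class_1: recall = 182/245 = 0.7429
  class_2: recall = 134/224 = 0.5982
  class_3: recall = 173/206 = 0.8398
Mean = (0.8824 + 0.7429 + 0.5982 + 0.8398) / 4 = 0.766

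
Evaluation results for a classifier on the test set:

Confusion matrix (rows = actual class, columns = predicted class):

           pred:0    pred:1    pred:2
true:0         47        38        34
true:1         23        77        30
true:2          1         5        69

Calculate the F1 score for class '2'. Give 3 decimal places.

0.663

F1 score = 2·TP/(2·TP+FP+FN).
2: TP=69, FP=34+30=64, FN=1+5=6 → 138/208 = 0.6635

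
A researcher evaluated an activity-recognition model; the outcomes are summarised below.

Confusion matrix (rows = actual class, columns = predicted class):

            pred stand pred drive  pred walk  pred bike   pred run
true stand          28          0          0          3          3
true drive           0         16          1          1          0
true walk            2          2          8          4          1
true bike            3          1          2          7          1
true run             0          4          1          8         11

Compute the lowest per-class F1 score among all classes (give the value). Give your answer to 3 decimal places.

Per-class F1 score (2·TP/(2·TP+FP+FN)):
  stand: TP=28, FP=0+2+3+0=5, FN=0+0+3+3=6 → 56/67 = 0.8358
  drive: TP=16, FP=0+2+1+4=7, FN=0+1+1+0=2 → 32/41 = 0.7805
  walk: TP=8, FP=0+1+2+1=4, FN=2+2+4+1=9 → 16/29 = 0.5517
  bike: TP=7, FP=3+1+4+8=16, FN=3+1+2+1=7 → 14/37 = 0.3784
  run: TP=11, FP=3+0+1+1=5, FN=0+4+1+8=13 → 22/40 = 0.5500
Lowest is class 'bike' with F1 score = 0.378.

0.378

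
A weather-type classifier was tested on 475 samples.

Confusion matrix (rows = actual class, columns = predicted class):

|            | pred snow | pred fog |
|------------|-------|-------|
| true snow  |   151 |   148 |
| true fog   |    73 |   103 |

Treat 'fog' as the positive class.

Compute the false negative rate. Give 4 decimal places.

0.4148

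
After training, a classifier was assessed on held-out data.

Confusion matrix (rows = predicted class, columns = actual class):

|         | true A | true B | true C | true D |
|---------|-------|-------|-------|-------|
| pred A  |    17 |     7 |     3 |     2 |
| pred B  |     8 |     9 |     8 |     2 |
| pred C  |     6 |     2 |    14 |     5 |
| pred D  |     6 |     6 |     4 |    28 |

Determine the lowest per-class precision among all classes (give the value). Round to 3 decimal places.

Per-class precision (TP/(TP+FP)):
  A: TP=17, FP=7+3+2=12 → 17/29 = 0.5862
  B: TP=9, FP=8+8+2=18 → 9/27 = 0.3333
  C: TP=14, FP=6+2+5=13 → 14/27 = 0.5185
  D: TP=28, FP=6+6+4=16 → 28/44 = 0.6364
Lowest is class 'B' with precision = 0.333.

0.333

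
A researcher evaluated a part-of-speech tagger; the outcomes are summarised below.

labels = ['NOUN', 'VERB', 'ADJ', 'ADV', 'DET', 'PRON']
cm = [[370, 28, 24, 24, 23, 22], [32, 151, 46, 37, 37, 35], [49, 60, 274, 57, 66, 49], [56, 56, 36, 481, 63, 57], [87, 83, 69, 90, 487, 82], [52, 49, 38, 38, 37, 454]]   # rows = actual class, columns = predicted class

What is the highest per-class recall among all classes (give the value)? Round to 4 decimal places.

0.7536

Per-class recall (TP/(TP+FN)):
  NOUN: TP=370, FN=28+24+24+23+22=121 → 370/491 = 0.75356
  VERB: TP=151, FN=32+46+37+37+35=187 → 151/338 = 0.44675
  ADJ: TP=274, FN=49+60+57+66+49=281 → 274/555 = 0.49369
  ADV: TP=481, FN=56+56+36+63+57=268 → 481/749 = 0.64219
  DET: TP=487, FN=87+83+69+90+82=411 → 487/898 = 0.54232
  PRON: TP=454, FN=52+49+38+38+37=214 → 454/668 = 0.67964
Highest is class 'NOUN' with recall = 0.7536.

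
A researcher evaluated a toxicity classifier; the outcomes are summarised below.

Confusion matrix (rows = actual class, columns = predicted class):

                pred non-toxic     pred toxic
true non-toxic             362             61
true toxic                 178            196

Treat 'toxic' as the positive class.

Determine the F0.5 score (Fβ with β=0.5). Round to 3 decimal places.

Fβ = (1+β²)·TP / ((1+β²)·TP + β²·FN + FP), with β²=1/4
= 1.25·196 / (1.25·196 + 0.25·178 + 61) = 0.699

0.699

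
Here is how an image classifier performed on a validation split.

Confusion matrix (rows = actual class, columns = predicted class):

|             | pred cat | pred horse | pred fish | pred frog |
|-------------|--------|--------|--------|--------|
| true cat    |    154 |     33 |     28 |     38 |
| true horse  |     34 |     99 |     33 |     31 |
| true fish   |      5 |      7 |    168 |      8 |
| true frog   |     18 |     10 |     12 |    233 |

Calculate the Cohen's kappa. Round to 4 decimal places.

0.6207

Observed agreement pₒ = trace/N = 654/911 = 0.71789
Expected agreement pₑ = Σ (rowᵢ·colᵢ)/N² = (253·211 + 197·149 + 188·241 + 273·310)/911² = 0.25626
κ = (pₒ − pₑ)/(1 − pₑ) = (0.71789 − 0.25626)/(1 − 0.25626) = 0.6207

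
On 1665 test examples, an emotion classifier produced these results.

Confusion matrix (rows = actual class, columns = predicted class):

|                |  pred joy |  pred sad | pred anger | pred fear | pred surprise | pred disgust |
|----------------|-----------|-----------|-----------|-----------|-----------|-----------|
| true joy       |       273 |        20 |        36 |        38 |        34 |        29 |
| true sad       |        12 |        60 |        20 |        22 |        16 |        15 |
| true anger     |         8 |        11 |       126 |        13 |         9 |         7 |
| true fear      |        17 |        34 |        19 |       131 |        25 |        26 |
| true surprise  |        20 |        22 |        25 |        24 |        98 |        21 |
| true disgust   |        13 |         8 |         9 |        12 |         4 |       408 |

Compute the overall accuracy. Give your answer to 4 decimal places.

Accuracy = trace / total = (273+60+126+131+98+408=1096) / 1665 = 1096/1665 = 0.6583

0.6583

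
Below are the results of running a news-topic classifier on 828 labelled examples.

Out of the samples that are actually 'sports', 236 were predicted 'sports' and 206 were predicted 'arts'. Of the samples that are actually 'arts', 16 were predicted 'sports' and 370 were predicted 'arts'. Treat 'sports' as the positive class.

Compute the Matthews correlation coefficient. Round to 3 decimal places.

MCC = (TP·TN − FP·FN) / √((TP+FP)(TP+FN)(TN+FP)(TN+FN))
Numerator = 236·370 − 16·206 = 84024
Denominator = √(252·442·386·576) = √24764673024 = 157367.9542
MCC = 84024 / 157367.9542 = 0.534

0.534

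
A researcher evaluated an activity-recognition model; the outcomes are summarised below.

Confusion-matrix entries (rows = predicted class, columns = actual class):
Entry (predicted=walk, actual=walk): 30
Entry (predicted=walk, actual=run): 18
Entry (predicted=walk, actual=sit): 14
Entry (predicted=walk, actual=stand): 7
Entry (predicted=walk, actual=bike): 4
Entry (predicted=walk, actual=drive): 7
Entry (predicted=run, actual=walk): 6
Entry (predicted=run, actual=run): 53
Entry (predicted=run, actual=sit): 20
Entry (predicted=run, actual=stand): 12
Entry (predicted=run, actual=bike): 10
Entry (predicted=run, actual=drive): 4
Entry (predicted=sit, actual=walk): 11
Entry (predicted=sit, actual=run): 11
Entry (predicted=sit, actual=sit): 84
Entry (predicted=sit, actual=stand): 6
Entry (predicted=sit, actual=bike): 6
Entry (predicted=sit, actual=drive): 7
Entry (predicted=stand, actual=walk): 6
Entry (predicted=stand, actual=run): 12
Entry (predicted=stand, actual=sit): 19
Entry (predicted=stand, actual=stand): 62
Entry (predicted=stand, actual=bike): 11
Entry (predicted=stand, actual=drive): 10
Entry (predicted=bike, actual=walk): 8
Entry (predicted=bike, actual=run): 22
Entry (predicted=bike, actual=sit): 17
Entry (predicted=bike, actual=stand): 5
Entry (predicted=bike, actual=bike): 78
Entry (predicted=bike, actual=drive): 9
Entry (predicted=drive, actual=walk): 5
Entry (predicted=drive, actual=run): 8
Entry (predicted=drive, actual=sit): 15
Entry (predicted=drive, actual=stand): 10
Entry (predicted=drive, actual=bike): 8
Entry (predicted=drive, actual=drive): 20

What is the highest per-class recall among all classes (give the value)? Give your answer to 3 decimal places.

Per-class recall (TP/(TP+FN)):
  walk: TP=30, FN=6+11+6+8+5=36 → 30/66 = 0.4545
  run: TP=53, FN=18+11+12+22+8=71 → 53/124 = 0.4274
  sit: TP=84, FN=14+20+19+17+15=85 → 84/169 = 0.4970
  stand: TP=62, FN=7+12+6+5+10=40 → 62/102 = 0.6078
  bike: TP=78, FN=4+10+6+11+8=39 → 78/117 = 0.6667
  drive: TP=20, FN=7+4+7+10+9=37 → 20/57 = 0.3509
Highest is class 'bike' with recall = 0.667.

0.667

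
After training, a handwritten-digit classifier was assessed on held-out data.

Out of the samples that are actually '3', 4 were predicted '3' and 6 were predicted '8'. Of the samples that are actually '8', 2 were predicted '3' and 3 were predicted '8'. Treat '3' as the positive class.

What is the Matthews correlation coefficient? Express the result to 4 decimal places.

0.0000

MCC = (TP·TN − FP·FN) / √((TP+FP)(TP+FN)(TN+FP)(TN+FN))
Numerator = 4·3 − 2·6 = 0
Denominator = √(6·10·5·9) = √2700 = 51.9615
MCC = 0 / 51.9615 = 0.0000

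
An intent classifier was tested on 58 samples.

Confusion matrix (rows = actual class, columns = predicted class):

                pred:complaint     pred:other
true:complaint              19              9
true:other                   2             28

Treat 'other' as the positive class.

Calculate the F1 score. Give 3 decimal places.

Precision = TP/(TP+FP) = 28/37 = 0.7568
Recall = TP/(TP+FN) = 28/30 = 0.9333
F1 = 2·TP/(2·TP+FP+FN) = 56/67 = 0.836

0.836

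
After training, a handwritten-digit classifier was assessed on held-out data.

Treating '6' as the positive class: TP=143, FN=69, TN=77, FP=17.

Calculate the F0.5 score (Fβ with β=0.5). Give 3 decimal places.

0.839

Fβ = (1+β²)·TP / ((1+β²)·TP + β²·FN + FP), with β²=1/4
= 1.25·143 / (1.25·143 + 0.25·69 + 17) = 0.839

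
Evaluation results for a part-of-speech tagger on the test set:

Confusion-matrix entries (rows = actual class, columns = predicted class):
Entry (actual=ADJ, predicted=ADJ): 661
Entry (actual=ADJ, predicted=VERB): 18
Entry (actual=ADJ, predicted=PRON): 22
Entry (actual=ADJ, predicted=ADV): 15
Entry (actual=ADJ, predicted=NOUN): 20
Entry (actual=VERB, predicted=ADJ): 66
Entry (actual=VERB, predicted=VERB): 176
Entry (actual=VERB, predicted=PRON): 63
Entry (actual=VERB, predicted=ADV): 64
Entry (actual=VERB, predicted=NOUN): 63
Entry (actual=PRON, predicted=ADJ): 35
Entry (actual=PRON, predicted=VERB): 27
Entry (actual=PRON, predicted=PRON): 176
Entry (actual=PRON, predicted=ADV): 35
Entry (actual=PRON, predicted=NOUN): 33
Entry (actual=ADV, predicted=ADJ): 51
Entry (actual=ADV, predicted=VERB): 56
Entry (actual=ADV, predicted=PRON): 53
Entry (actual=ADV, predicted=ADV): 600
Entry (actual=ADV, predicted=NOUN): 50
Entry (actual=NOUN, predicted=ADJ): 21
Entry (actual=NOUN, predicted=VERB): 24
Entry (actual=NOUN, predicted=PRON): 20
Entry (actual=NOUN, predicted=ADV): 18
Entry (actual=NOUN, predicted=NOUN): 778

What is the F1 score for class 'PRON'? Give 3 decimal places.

F1 score = 2·TP/(2·TP+FP+FN).
PRON: TP=176, FP=22+63+53+20=158, FN=35+27+35+33=130 → 352/640 = 0.5500

0.550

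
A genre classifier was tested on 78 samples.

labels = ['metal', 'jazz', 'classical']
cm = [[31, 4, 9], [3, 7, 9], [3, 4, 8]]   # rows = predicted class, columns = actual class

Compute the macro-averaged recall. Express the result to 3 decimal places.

Per-class recall (TP/(TP+FN)):
  metal: TP=31, FN=3+3=6 → 31/37 = 0.8378
  jazz: TP=7, FN=4+4=8 → 7/15 = 0.4667
  classical: TP=8, FN=9+9=18 → 8/26 = 0.3077
Macro-recall = mean = (0.8378 + 0.4667 + 0.3077) / 3 = 0.537

0.537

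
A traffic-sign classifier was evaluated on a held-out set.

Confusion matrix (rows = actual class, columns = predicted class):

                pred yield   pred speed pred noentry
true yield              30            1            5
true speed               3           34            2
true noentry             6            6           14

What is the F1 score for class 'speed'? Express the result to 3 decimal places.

Treat 'speed' as positive and all other classes as negative.
F1 score = 2·TP/(2·TP+FP+FN).
speed: TP=34, FP=1+6=7, FN=3+2=5 → 68/80 = 0.8500

0.850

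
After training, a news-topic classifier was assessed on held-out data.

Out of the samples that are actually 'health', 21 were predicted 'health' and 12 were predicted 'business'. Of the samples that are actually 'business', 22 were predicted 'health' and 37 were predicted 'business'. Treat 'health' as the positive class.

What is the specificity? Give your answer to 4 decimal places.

Specificity = TN/(TN+FP) = 37/(37+22) = 0.6271

0.6271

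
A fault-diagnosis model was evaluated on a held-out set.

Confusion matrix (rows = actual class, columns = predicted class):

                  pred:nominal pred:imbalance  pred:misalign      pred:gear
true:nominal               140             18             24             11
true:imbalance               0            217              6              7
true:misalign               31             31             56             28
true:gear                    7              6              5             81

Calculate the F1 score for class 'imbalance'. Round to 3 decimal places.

Take TP from the diagonal, FP from the rest of the 'imbalance' prediction marginal, FN from the rest of the 'imbalance' actual marginal.
F1 score = 2·TP/(2·TP+FP+FN).
imbalance: TP=217, FP=18+31+6=55, FN=0+6+7=13 → 434/502 = 0.8645

0.865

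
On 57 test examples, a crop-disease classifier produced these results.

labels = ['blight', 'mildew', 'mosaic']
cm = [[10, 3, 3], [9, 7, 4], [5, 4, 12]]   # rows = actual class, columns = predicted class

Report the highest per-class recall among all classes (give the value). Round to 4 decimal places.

0.6250

Per-class recall (TP/(TP+FN)):
  blight: TP=10, FN=3+3=6 → 10/16 = 0.62500
  mildew: TP=7, FN=9+4=13 → 7/20 = 0.35000
  mosaic: TP=12, FN=5+4=9 → 12/21 = 0.57143
Highest is class 'blight' with recall = 0.6250.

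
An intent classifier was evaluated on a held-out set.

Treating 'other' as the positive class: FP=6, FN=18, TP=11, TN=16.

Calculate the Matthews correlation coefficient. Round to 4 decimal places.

0.1120

MCC = (TP·TN − FP·FN) / √((TP+FP)(TP+FN)(TN+FP)(TN+FN))
Numerator = 11·16 − 6·18 = 68
Denominator = √(17·29·22·34) = √368764 = 607.2594
MCC = 68 / 607.2594 = 0.1120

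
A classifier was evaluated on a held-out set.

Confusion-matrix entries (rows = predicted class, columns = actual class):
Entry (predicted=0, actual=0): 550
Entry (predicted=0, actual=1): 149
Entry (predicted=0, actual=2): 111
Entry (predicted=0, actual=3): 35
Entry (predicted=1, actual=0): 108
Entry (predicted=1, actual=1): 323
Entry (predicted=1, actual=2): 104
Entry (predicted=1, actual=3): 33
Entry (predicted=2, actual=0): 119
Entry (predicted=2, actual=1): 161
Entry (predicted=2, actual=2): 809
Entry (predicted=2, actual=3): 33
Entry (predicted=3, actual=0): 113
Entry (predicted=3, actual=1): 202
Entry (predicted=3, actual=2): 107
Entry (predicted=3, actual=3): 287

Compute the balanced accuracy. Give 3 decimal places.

Balanced accuracy = mean of per-class recall.
  0: recall = 550/890 = 0.6180
  1: recall = 323/835 = 0.3868
  2: recall = 809/1131 = 0.7153
  3: recall = 287/388 = 0.7397
Mean = (0.6180 + 0.3868 + 0.7153 + 0.7397) / 4 = 0.615

0.615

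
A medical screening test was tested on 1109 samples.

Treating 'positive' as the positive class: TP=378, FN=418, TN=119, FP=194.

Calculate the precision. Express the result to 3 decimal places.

Precision = TP/(TP+FP) = 378/(378+194) = 378/572 = 0.661

0.661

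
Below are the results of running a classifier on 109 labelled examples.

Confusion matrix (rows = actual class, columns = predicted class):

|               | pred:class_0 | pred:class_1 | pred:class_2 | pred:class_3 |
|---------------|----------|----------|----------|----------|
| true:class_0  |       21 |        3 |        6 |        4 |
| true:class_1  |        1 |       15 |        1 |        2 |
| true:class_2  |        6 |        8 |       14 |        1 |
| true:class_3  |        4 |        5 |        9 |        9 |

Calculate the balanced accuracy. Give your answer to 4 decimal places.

Balanced accuracy = mean of per-class recall.
  class_0: recall = 21/34 = 0.61765
  class_1: recall = 15/19 = 0.78947
  class_2: recall = 14/29 = 0.48276
  class_3: recall = 9/27 = 0.33333
Mean = (0.61765 + 0.78947 + 0.48276 + 0.33333) / 4 = 0.5558

0.5558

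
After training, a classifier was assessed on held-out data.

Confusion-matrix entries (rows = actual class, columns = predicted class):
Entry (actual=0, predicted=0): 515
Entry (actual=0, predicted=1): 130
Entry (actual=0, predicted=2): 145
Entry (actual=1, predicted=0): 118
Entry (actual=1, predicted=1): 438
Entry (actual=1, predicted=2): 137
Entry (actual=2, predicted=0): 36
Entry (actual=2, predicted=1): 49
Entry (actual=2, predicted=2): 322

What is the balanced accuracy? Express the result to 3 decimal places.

0.692

Balanced accuracy = mean of per-class recall.
  0: recall = 515/790 = 0.6519
  1: recall = 438/693 = 0.6320
  2: recall = 322/407 = 0.7912
Mean = (0.6519 + 0.6320 + 0.7912) / 3 = 0.692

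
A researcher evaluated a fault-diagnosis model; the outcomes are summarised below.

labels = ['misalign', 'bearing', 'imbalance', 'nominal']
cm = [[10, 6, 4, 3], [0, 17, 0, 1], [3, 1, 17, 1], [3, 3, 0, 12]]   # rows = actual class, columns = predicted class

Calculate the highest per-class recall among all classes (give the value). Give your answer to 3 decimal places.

Per-class recall (TP/(TP+FN)):
  misalign: TP=10, FN=6+4+3=13 → 10/23 = 0.4348
  bearing: TP=17, FN=0+0+1=1 → 17/18 = 0.9444
  imbalance: TP=17, FN=3+1+1=5 → 17/22 = 0.7727
  nominal: TP=12, FN=3+3+0=6 → 12/18 = 0.6667
Highest is class 'bearing' with recall = 0.944.

0.944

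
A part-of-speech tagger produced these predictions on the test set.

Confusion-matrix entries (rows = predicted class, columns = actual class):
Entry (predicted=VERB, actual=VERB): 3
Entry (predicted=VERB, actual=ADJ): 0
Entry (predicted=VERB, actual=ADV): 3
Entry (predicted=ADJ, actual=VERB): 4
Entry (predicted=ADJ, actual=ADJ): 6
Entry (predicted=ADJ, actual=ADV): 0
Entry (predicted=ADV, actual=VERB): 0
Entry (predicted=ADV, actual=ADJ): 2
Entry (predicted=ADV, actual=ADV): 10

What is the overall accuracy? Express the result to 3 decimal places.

0.679

Accuracy = trace / total = (3+6+10=19) / 28 = 19/28 = 0.679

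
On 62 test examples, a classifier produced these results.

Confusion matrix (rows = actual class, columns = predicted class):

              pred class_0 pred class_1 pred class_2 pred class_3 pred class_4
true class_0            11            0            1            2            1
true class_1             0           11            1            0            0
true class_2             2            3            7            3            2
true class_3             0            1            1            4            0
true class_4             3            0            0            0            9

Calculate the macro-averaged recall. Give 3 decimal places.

0.696

Per-class recall (TP/(TP+FN)):
  class_0: TP=11, FN=0+1+2+1=4 → 11/15 = 0.7333
  class_1: TP=11, FN=0+1+0+0=1 → 11/12 = 0.9167
  class_2: TP=7, FN=2+3+3+2=10 → 7/17 = 0.4118
  class_3: TP=4, FN=0+1+1+0=2 → 4/6 = 0.6667
  class_4: TP=9, FN=3+0+0+0=3 → 9/12 = 0.7500
Macro-recall = mean = (0.7333 + 0.9167 + 0.4118 + 0.6667 + 0.7500) / 5 = 0.696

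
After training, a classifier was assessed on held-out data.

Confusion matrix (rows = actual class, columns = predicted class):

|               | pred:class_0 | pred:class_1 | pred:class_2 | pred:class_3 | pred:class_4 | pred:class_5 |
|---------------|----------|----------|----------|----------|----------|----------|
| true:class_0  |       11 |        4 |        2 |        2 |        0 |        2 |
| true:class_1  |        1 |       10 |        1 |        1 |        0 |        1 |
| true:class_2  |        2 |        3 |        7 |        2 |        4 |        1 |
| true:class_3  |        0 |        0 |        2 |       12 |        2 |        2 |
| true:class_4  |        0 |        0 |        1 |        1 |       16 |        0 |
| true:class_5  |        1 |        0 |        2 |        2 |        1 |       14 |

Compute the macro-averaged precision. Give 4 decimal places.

0.6306

Per-class precision (TP/(TP+FP)):
  class_0: TP=11, FP=1+2+0+0+1=4 → 11/15 = 0.73333
  class_1: TP=10, FP=4+3+0+0+0=7 → 10/17 = 0.58824
  class_2: TP=7, FP=2+1+2+1+2=8 → 7/15 = 0.46667
  class_3: TP=12, FP=2+1+2+1+2=8 → 12/20 = 0.60000
  class_4: TP=16, FP=0+0+4+2+1=7 → 16/23 = 0.69565
  class_5: TP=14, FP=2+1+1+2+0=6 → 14/20 = 0.70000
Macro-precision = mean = (0.73333 + 0.58824 + 0.46667 + 0.60000 + 0.69565 + 0.70000) / 6 = 0.6306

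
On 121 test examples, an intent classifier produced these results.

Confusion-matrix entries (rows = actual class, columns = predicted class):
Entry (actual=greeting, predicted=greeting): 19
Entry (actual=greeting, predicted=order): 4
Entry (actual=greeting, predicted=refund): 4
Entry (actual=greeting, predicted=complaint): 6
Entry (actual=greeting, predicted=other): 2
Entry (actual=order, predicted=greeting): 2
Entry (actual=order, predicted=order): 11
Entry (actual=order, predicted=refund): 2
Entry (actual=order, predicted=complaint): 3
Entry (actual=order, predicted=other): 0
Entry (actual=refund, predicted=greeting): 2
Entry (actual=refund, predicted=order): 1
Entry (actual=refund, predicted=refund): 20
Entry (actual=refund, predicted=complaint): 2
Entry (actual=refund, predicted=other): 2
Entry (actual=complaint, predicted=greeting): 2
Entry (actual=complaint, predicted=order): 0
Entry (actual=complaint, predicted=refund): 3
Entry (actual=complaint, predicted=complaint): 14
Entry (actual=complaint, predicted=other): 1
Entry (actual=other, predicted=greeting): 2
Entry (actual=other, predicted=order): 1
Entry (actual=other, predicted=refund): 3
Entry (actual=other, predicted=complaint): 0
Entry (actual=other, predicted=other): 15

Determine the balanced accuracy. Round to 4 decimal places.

Balanced accuracy = mean of per-class recall.
  greeting: recall = 19/35 = 0.54286
  order: recall = 11/18 = 0.61111
  refund: recall = 20/27 = 0.74074
  complaint: recall = 14/20 = 0.70000
  other: recall = 15/21 = 0.71429
Mean = (0.54286 + 0.61111 + 0.74074 + 0.70000 + 0.71429) / 5 = 0.6618

0.6618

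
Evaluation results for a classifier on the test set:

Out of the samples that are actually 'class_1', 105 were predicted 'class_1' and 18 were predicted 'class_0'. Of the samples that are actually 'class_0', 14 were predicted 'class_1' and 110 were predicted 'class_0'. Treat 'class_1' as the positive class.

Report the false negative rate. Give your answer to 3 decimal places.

FNR = FN/(FN+TP) = 18/(18+105) = 0.146

0.146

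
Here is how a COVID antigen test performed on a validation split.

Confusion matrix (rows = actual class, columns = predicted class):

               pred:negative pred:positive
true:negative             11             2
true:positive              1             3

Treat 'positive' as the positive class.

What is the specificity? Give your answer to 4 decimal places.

Specificity = TN/(TN+FP) = 11/(11+2) = 0.8462

0.8462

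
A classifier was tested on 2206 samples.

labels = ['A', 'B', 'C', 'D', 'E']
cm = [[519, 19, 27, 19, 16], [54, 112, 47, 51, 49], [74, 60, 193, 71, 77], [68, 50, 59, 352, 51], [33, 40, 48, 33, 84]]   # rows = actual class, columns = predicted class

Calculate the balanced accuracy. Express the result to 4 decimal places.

Balanced accuracy = mean of per-class recall.
  A: recall = 519/600 = 0.86500
  B: recall = 112/313 = 0.35783
  C: recall = 193/475 = 0.40632
  D: recall = 352/580 = 0.60690
  E: recall = 84/238 = 0.35294
Mean = (0.86500 + 0.35783 + 0.40632 + 0.60690 + 0.35294) / 5 = 0.5178

0.5178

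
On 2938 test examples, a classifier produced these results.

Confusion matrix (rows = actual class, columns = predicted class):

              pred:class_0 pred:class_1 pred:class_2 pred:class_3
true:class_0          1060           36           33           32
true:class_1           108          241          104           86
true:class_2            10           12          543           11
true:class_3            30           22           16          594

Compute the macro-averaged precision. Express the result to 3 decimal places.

0.814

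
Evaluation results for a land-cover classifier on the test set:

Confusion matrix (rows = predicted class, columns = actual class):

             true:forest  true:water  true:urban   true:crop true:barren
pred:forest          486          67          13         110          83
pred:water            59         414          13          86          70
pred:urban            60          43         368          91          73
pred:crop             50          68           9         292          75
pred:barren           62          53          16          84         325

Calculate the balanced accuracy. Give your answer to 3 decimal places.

Balanced accuracy = mean of per-class recall.
  forest: recall = 486/717 = 0.6778
  water: recall = 414/645 = 0.6419
  urban: recall = 368/419 = 0.8783
  crop: recall = 292/663 = 0.4404
  barren: recall = 325/626 = 0.5192
Mean = (0.6778 + 0.6419 + 0.8783 + 0.4404 + 0.5192) / 5 = 0.632

0.632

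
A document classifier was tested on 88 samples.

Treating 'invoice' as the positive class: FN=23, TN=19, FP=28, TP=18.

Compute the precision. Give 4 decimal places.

0.3913

Precision = TP/(TP+FP) = 18/(18+28) = 18/46 = 0.3913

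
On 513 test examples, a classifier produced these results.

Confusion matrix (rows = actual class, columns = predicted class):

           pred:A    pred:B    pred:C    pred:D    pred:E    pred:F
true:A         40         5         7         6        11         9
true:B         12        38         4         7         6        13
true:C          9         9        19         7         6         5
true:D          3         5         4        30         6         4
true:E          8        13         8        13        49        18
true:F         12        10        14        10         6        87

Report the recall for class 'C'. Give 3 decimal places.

0.345

Take TP from the diagonal, FP from the rest of the 'C' prediction marginal, FN from the rest of the 'C' actual marginal.
recall = TP/(TP+FN).
C: TP=19, FN=9+9+7+6+5=36 → 19/55 = 0.3455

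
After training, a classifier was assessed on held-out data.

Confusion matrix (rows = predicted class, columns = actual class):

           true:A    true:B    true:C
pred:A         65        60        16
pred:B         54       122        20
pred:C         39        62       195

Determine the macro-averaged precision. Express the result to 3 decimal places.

0.581

Per-class precision (TP/(TP+FP)):
  A: TP=65, FP=60+16=76 → 65/141 = 0.4610
  B: TP=122, FP=54+20=74 → 122/196 = 0.6224
  C: TP=195, FP=39+62=101 → 195/296 = 0.6588
Macro-precision = mean = (0.4610 + 0.6224 + 0.6588) / 3 = 0.581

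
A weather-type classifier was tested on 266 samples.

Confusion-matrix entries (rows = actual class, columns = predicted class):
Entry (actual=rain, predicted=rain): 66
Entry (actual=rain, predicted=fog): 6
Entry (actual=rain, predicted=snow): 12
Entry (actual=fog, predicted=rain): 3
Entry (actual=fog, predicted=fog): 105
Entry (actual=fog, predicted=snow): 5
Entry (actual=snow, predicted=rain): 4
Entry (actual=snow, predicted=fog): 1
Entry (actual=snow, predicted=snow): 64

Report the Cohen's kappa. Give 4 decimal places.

0.8222

Observed agreement pₒ = trace/N = 235/266 = 0.88346
Expected agreement pₑ = Σ (rowᵢ·colᵢ)/N² = (84·73 + 113·112 + 69·81)/266² = 0.34452
κ = (pₒ − pₑ)/(1 − pₑ) = (0.88346 − 0.34452)/(1 − 0.34452) = 0.8222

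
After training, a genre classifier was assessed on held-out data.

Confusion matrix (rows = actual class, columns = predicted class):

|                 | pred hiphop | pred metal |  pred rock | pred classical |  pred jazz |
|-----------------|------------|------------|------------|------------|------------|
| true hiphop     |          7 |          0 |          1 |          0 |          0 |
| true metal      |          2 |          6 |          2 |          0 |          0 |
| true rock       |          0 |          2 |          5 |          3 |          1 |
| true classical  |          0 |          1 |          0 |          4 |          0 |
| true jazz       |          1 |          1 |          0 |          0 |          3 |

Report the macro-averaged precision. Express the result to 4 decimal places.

0.6493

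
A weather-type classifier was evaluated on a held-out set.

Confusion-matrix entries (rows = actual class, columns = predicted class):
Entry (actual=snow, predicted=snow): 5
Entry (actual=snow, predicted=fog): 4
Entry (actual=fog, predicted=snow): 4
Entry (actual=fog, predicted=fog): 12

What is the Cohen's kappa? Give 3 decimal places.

Observed agreement pₒ = trace/N = 17/25 = 0.6800
Expected agreement pₑ = Σ (rowᵢ·colᵢ)/N² = (9·9 + 16·16)/25² = 0.5392
κ = (pₒ − pₑ)/(1 − pₑ) = (0.6800 − 0.5392)/(1 − 0.5392) = 0.306

0.306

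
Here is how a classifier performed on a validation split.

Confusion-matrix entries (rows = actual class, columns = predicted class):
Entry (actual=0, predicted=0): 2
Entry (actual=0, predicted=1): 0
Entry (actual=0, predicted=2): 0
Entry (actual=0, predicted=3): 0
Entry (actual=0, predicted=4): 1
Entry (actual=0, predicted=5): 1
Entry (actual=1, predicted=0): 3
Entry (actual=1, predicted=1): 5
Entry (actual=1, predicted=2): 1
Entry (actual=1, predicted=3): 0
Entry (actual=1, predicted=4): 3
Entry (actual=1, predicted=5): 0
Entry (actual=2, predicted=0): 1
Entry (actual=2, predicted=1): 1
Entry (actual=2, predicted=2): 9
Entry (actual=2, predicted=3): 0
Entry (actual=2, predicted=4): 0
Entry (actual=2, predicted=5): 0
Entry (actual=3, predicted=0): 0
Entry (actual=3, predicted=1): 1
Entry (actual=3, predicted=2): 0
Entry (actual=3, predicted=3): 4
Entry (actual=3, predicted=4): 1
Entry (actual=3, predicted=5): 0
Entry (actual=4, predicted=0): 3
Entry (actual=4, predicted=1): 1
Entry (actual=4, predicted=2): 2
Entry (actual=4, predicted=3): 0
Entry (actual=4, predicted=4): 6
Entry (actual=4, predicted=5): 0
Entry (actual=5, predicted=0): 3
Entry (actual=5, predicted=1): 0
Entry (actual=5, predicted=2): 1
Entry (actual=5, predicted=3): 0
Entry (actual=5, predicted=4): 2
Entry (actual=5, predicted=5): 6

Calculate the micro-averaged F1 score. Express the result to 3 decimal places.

Micro-averaging pools counts across classes: ΣTP=32, ΣFP=25, ΣFN=25.
Micro-F1 score = 2·TP/(2·TP+FP+FN) on pooled counts = 0.561 (equals overall accuracy in single-label multiclass).

0.561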